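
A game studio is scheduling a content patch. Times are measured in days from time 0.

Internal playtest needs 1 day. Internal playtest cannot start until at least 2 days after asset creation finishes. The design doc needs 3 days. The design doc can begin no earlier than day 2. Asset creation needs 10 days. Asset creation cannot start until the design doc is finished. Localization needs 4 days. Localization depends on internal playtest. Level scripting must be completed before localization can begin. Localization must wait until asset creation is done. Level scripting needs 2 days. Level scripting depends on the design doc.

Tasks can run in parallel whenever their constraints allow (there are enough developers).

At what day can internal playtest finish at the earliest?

The design doc waits on its own release at day 2, so it starts at day 2 and finishes at 2 + 3 = day 5.
Asset creation waits on the design doc (finishes day 5), so it starts at day 5 and finishes at 5 + 10 = day 15.
After asset creation (finishes day 15, plus 2-day gap → day 17), internal playtest can start at day 17 and finishes at day 18.

18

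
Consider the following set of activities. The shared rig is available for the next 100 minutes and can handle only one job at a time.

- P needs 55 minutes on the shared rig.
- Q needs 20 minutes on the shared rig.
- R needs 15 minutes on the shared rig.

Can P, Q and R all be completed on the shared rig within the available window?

Running back to back, the jobs need 55 + 20 + 15 = 90 minutes on the shared rig.
Since 90 ≤ 100, they fit within the window.

Yes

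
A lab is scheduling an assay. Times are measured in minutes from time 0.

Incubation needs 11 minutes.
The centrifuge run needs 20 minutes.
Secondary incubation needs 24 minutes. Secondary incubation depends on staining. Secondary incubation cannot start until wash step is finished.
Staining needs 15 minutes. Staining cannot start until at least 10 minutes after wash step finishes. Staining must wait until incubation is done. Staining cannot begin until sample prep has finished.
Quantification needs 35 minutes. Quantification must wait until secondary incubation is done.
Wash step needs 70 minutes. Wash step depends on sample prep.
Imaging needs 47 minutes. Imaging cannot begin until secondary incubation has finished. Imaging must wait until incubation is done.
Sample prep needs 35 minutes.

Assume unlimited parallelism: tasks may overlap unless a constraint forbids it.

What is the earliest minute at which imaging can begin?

Incubation has no prerequisites, so it starts at minute 0 and finishes at minute 11.
Nothing blocks sample prep, so it runs from minute 0 to minute 35.
Wash step cannot begin until sample prep (finishes minute 35). It runs from minute 35 to 35 + 70 = minute 105.
For staining: wash step (finishes minute 105, plus 10-minute gap → minute 115); incubation (finishes minute 11); sample prep (finishes minute 35). Taking the maximum gives a start of minute 115, and it finishes at 115 + 15 = minute 130.
Secondary incubation cannot start until staining (finishes minute 130); wash step (finishes minute 105). The controlling bound is minute 130, so secondary incubation finishes at 130 + 24 = minute 154.
Imaging waits on secondary incubation (finishes minute 154); incubation (finishes minute 11). The latest of these is minute 154, which is the earliest imaging can start.

154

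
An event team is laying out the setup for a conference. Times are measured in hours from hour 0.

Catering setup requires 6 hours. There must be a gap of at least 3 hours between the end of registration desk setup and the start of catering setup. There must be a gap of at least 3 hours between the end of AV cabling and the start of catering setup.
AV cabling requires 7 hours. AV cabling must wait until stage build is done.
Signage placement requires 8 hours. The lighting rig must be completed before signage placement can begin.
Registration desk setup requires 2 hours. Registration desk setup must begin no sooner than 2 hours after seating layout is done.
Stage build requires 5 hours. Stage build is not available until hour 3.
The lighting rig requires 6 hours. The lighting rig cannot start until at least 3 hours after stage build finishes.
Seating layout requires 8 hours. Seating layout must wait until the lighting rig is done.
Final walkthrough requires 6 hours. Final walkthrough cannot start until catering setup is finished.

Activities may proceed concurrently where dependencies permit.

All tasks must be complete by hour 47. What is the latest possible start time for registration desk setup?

To finish by hour 47, final walkthrough (duration 6) must start no later than hour 41.
Catering setup must finish before final walkthrough (must start by hour 41). With a 6-hour duration, catering setup must start by 41 − 6 = hour 35.
Registration desk setup must finish before catering setup (must start by hour 35, minus 3-hour gap → hour 32). With a 2-hour duration, registration desk setup must start by 32 − 2 = hour 30.

30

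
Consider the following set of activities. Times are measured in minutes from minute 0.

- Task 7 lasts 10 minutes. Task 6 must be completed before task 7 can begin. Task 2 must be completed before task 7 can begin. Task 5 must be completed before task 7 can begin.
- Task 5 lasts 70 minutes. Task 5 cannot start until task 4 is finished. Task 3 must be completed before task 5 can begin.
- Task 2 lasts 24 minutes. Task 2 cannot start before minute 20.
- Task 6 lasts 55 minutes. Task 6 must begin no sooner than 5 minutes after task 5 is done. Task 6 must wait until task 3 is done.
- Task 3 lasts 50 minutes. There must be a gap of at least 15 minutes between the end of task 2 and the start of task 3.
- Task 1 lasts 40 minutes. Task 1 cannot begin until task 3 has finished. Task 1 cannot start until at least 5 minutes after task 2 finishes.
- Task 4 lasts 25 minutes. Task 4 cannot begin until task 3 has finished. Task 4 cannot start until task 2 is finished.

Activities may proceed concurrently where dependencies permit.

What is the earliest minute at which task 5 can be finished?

Task 2 cannot begin until its own release at minute 20. It runs from minute 20 to 20 + 24 = minute 44.
Task 3 waits on task 2 (finishes minute 44, plus 15-minute gap → minute 59), so it starts at minute 59 and finishes at 59 + 50 = minute 109.
Task 4 cannot start until task 3 (finishes minute 109); task 2 (finishes minute 44). The controlling bound is minute 109, so task 4 finishes at 109 + 25 = minute 134.
For task 5: task 4 (finishes minute 134); task 3 (finishes minute 109). Taking the maximum gives a start of minute 134, and it finishes at 134 + 70 = minute 204.

204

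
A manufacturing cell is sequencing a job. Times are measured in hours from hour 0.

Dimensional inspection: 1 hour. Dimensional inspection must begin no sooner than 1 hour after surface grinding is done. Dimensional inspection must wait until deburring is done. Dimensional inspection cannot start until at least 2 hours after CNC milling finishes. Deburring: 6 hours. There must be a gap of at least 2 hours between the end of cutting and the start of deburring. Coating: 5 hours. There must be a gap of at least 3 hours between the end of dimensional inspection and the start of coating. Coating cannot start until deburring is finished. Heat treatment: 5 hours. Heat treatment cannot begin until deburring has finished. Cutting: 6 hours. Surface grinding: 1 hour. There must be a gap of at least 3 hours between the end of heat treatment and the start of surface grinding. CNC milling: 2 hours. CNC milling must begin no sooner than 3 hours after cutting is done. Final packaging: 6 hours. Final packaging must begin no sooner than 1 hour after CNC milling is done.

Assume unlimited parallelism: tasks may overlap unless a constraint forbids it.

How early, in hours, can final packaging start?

12

Cutting has no prerequisites, so it starts at hour 0 and finishes at hour 6.
After cutting (finishes hour 6, plus 3-hour gap → hour 9), CNC milling can start at hour 9 and finishes at hour 11.
Final packaging waits on CNC milling (finishes hour 11, plus 1-hour gap → hour 12), so the earliest it can start is hour 12.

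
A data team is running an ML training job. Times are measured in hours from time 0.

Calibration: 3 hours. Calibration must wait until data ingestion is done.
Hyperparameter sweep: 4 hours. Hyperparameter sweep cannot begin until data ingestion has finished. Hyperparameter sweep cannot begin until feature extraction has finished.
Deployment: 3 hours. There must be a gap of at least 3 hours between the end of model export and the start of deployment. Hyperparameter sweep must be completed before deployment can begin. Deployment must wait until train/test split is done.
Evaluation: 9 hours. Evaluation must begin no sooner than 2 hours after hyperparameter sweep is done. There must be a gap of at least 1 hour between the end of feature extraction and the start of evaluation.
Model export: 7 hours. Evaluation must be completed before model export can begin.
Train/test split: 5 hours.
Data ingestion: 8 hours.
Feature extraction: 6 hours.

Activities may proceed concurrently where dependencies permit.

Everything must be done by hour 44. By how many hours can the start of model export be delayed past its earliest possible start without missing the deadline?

Feature extraction has no prerequisites, so it starts at hour 0 and finishes at hour 6.
Nothing blocks data ingestion, so it runs from hour 0 to hour 8.
For hyperparameter sweep: data ingestion (finishes hour 8); feature extraction (finishes hour 6). Taking the maximum gives a start of hour 8, and it finishes at 8 + 4 = hour 12.
Evaluation cannot start until hyperparameter sweep (finishes hour 12, plus 2-hour gap → hour 14); feature extraction (finishes hour 6, plus 1-hour gap → hour 7). The controlling bound is hour 14, so evaluation finishes at 14 + 9 = hour 23.
Model export waits on evaluation (finishes hour 23), so it starts at hour 23 and finishes at 23 + 7 = hour 30.

Working backward from the deadline:
To finish by hour 44, deployment (duration 3) must start no later than hour 41.
Model export feeds into deployment (must start by hour 41, minus 3-hour gap → hour 38); so model export must finish by hour 38 and therefore start by hour 31.
So model export can start as early as hour 23 and as late as hour 31, giving 31 − 23 = 8 hours of slack.

8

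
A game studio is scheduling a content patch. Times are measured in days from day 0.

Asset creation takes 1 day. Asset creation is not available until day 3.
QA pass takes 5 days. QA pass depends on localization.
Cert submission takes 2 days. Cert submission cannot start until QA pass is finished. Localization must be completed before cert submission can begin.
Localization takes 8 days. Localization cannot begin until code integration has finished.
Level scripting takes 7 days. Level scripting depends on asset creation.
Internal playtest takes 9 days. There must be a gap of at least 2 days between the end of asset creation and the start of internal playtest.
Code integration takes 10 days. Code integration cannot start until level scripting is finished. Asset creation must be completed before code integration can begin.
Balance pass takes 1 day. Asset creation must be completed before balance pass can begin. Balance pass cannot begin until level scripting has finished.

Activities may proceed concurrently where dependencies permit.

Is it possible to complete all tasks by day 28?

After its own release at day 3, asset creation can start at day 3 and finishes at day 4.
Internal playtest cannot begin until asset creation (finishes day 4, plus 2-day gap → day 6). It runs from day 6 to 6 + 9 = day 15.
Level scripting cannot begin until asset creation (finishes day 4). It runs from day 4 to 4 + 7 = day 11.
Balance pass cannot start until asset creation (finishes day 4); level scripting (finishes day 11). The controlling bound is day 11, so balance pass finishes at 11 + 1 = day 12.
Code integration needs all of level scripting (finishes day 11); asset creation (finishes day 4). That puts its earliest start at day 11; it finishes at 11 + 10 = day 21.
After code integration (finishes day 21), localization can start at day 21 and finishes at day 29.
QA pass waits on localization (finishes day 29), so it starts at day 29 and finishes at 29 + 5 = day 34.
For cert submission: QA pass (finishes day 34); localization (finishes day 29). Taking the maximum gives a start of day 34, and it finishes at 34 + 2 = day 36.
The earliest everything can be done is day 36, which is after the deadline of 28, so it is not possible.

No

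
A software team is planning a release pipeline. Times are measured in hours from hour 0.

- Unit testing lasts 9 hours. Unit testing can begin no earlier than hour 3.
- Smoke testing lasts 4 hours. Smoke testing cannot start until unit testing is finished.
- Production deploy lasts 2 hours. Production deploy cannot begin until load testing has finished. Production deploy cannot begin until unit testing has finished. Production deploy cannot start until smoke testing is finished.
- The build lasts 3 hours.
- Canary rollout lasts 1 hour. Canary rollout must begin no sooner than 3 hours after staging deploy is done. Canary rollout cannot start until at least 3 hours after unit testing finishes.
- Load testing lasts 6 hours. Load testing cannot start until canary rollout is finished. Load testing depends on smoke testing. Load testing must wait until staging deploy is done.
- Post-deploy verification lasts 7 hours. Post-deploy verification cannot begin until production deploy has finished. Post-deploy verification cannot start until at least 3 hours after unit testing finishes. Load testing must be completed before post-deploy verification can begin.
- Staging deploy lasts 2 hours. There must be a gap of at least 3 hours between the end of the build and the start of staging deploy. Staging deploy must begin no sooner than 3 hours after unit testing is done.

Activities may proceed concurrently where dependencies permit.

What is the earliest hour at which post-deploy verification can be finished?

36

Unit testing waits on its own release at hour 3, so it starts at hour 3 and finishes at 3 + 9 = hour 12.
Smoke testing waits on unit testing (finishes hour 12), so it starts at hour 12 and finishes at 12 + 4 = hour 16.
Nothing blocks the build, so it runs from hour 0 to hour 3.
Staging deploy needs all of the build (finishes hour 3, plus 3-hour gap → hour 6); unit testing (finishes hour 12, plus 3-hour gap → hour 15). That puts its earliest start at hour 15; it finishes at 15 + 2 = hour 17.
For canary rollout: staging deploy (finishes hour 17, plus 3-hour gap → hour 20); unit testing (finishes hour 12, plus 3-hour gap → hour 15). Taking the maximum gives a start of hour 20, and it finishes at 20 + 1 = hour 21.
Load testing needs all of canary rollout (finishes hour 21); smoke testing (finishes hour 16); staging deploy (finishes hour 17). That puts its earliest start at hour 21; it finishes at 21 + 6 = hour 27.
Production deploy needs all of load testing (finishes hour 27); unit testing (finishes hour 12); smoke testing (finishes hour 16). That puts its earliest start at hour 27; it finishes at 27 + 2 = hour 29.
For post-deploy verification: production deploy (finishes hour 29); unit testing (finishes hour 12, plus 3-hour gap → hour 15); load testing (finishes hour 27). Taking the maximum gives a start of hour 29, and it finishes at 29 + 7 = hour 36.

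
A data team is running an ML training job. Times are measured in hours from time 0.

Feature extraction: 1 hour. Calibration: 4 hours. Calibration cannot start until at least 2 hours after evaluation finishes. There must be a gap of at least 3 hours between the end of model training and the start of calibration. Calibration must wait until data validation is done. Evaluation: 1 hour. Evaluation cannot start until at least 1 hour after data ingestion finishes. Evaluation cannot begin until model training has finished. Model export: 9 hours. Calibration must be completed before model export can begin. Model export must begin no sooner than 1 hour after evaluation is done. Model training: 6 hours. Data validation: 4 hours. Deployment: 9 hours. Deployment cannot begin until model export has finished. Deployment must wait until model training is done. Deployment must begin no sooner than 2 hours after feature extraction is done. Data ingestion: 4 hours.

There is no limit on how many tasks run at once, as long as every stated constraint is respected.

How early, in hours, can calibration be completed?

13

Model training has no prerequisites, so it starts at hour 0 and finishes at hour 6.
Data validation can start immediately at hour 0; it finishes at hour 4.
Data ingestion has no prerequisites, so it starts at hour 0 and finishes at hour 4.
Evaluation has to wait for data ingestion (finishes hour 4, plus 1-hour gap → hour 5); model training (finishes hour 6). The latest of these is hour 6, so evaluation runs hour 6 to 6 + 1 = hour 7.
For calibration: evaluation (finishes hour 7, plus 2-hour gap → hour 9); model training (finishes hour 6, plus 3-hour gap → hour 9); data validation (finishes hour 4). Taking the maximum gives a start of hour 9, and it finishes at 9 + 4 = hour 13.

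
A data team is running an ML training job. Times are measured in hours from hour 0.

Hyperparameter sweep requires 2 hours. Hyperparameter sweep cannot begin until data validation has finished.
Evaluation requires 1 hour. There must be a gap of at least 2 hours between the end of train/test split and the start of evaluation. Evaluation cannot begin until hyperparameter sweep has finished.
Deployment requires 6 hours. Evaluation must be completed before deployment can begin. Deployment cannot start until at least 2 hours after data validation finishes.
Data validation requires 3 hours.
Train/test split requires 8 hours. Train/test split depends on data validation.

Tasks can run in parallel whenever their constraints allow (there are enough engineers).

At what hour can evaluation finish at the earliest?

14

Data validation can start immediately at hour 0; it finishes at hour 3.
Hyperparameter sweep waits on data validation (finishes hour 3), so it starts at hour 3 and finishes at 3 + 2 = hour 5.
Train/test split waits on data validation (finishes hour 3), so it starts at hour 3 and finishes at 3 + 8 = hour 11.
Evaluation has to wait for train/test split (finishes hour 11, plus 2-hour gap → hour 13); hyperparameter sweep (finishes hour 5). The latest of these is hour 13, so evaluation runs hour 13 to 13 + 1 = hour 14.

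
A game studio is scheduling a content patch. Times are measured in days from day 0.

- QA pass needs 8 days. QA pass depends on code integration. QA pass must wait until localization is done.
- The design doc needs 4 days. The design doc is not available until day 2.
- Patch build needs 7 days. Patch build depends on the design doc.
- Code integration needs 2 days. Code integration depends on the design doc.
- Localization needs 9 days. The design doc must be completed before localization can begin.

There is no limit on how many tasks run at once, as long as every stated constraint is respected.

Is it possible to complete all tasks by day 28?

The design doc waits on its own release at day 2, so it starts at day 2 and finishes at 2 + 4 = day 6.
After the design doc (finishes day 6), patch build can start at day 6 and finishes at day 13.
Localization waits on the design doc (finishes day 6), so it starts at day 6 and finishes at 6 + 9 = day 15.
Code integration cannot begin until the design doc (finishes day 6). It runs from day 6 to 6 + 2 = day 8.
QA pass needs all of code integration (finishes day 8); localization (finishes day 15). That puts its earliest start at day 15; it finishes at 15 + 8 = day 23.
Every task is finished by day 23, which is no later than the deadline of 28, so the schedule is feasible.

Yes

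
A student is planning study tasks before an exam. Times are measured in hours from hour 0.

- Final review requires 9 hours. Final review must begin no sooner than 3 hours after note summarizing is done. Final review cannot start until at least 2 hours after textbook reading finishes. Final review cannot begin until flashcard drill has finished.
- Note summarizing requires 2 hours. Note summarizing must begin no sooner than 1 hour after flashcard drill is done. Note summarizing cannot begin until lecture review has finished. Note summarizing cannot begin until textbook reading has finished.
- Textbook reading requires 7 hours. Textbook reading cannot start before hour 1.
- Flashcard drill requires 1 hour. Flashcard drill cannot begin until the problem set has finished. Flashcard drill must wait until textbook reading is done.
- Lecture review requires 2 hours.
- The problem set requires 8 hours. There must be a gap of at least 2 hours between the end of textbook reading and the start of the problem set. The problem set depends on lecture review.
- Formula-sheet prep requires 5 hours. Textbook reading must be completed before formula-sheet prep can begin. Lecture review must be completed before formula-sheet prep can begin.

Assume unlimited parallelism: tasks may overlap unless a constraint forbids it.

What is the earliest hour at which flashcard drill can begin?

Lecture review can start immediately at hour 0; it finishes at hour 2.
After its own release at hour 1, textbook reading can start at hour 1 and finishes at hour 8.
The problem set has to wait for textbook reading (finishes hour 8, plus 2-hour gap → hour 10); lecture review (finishes hour 2). The latest of these is hour 10, so the problem set runs hour 10 to 10 + 8 = hour 18.
Flashcard drill waits on the problem set (finishes hour 18); textbook reading (finishes hour 8). The latest of these is hour 18, which is the earliest flashcard drill can start.

18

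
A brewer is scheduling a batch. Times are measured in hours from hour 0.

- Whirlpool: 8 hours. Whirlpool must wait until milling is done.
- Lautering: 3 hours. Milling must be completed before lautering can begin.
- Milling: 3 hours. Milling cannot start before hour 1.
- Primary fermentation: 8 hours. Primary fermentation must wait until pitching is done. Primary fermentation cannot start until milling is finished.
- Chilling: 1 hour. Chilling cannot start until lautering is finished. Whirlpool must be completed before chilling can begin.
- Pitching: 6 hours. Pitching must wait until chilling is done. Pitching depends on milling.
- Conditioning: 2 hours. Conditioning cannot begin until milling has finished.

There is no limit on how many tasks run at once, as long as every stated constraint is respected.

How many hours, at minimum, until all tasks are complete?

27

After its own release at hour 1, milling can start at hour 1 and finishes at hour 4.
Conditioning waits on milling (finishes hour 4), so it starts at hour 4 and finishes at 4 + 2 = hour 6.
Whirlpool cannot begin until milling (finishes hour 4). It runs from hour 4 to 4 + 8 = hour 12.
After milling (finishes hour 4), lautering can start at hour 4 and finishes at hour 7.
Chilling needs all of lautering (finishes hour 7); whirlpool (finishes hour 12). That puts its earliest start at hour 12; it finishes at 12 + 1 = hour 13.
Pitching has to wait for chilling (finishes hour 13); milling (finishes hour 4). The latest of these is hour 13, so pitching runs hour 13 to 13 + 6 = hour 19.
Primary fermentation has to wait for pitching (finishes hour 19); milling (finishes hour 4). The latest of these is hour 19, so primary fermentation runs hour 19 to 19 + 8 = hour 27.
All tasks are finished once the last one completes. Finish times: Milling at 4, Lautering at 7, Whirlpool at 12, Chilling at 13, Pitching at 19, Primary fermentation at 27, Conditioning at 6. The latest is hour 27.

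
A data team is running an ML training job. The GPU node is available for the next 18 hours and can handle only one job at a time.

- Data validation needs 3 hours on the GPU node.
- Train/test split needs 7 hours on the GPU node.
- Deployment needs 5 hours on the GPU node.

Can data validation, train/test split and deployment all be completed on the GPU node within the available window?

Running back to back, the jobs need 3 + 7 + 5 = 15 hours on the GPU node.
Since 15 ≤ 18, they fit within the window.

Yes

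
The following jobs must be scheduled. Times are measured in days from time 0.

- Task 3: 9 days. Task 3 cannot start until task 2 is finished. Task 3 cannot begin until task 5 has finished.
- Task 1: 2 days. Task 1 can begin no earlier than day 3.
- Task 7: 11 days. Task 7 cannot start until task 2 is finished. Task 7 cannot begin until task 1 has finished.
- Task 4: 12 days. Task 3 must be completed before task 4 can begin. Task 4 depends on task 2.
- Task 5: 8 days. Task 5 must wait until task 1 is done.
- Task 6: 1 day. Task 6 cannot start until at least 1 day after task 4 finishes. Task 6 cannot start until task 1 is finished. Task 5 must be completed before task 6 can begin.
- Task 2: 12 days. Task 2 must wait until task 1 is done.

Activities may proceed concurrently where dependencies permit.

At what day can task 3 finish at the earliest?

26

Task 1 cannot begin until its own release at day 3. It runs from day 3 to 3 + 2 = day 5.
Task 5 cannot begin until task 1 (finishes day 5). It runs from day 5 to 5 + 8 = day 13.
Task 2 waits on task 1 (finishes day 5), so it starts at day 5 and finishes at 5 + 12 = day 17.
For task 3: task 2 (finishes day 17); task 5 (finishes day 13). Taking the maximum gives a start of day 17, and it finishes at 17 + 9 = day 26.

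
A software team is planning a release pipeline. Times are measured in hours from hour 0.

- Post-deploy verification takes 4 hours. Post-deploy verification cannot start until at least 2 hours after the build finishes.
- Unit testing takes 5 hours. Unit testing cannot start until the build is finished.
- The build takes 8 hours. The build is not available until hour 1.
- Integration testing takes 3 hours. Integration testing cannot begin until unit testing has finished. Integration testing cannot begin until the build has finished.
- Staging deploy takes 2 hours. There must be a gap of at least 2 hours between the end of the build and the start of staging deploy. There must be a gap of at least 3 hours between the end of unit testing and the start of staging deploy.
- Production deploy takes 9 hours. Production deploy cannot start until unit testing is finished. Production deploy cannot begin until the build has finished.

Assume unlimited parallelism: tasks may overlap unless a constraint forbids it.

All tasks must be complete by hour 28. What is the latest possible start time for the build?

Integration testing must finish by hour 28; it takes 3 hours, so it must start by 28 − 3 = hour 25.
Nothing follows staging deploy; the deadline of hour 28 is its only limit. It must start by 28 − 2 = hour 26.
Nothing follows production deploy; the deadline of hour 28 is its only limit. It must start by 28 − 9 = hour 19.
Unit testing must finish in time for integration testing (must start by hour 25); staging deploy (must start by hour 26, minus 3-hour gap → hour 23); production deploy (must start by hour 19). The tightest is hour 19, so unit testing must start by 19 − 5 = hour 14.
To finish by hour 28, post-deploy verification (duration 4) must start no later than hour 24.
The build has several dependents: unit testing (must start by hour 14); integration testing (must start by hour 25); staging deploy (must start by hour 26, minus 2-hour gap → hour 24); production deploy (must start by hour 19); post-deploy verification (must start by hour 24, minus 2-hour gap → hour 22). The earliest of those limits is hour 14, so the build must start by 14 − 8 = hour 6.

6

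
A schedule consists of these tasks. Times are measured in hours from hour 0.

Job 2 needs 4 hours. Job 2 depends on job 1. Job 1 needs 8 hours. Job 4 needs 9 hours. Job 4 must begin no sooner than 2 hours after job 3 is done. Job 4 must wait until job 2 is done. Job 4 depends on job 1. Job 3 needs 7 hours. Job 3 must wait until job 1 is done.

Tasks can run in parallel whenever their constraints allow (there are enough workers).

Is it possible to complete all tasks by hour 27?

Yes

Nothing blocks job 1, so it runs from hour 0 to hour 8.
After job 1 (finishes hour 8), job 3 can start at hour 8 and finishes at hour 15.
Job 2 waits on job 1 (finishes hour 8), so it starts at hour 8 and finishes at 8 + 4 = hour 12.
Job 4 cannot start until job 3 (finishes hour 15, plus 2-hour gap → hour 17); job 2 (finishes hour 12); job 1 (finishes hour 8). The controlling bound is hour 17, so job 4 finishes at 17 + 9 = hour 26.
Every task is finished by hour 26, which is no later than the deadline of 27, so the schedule is feasible.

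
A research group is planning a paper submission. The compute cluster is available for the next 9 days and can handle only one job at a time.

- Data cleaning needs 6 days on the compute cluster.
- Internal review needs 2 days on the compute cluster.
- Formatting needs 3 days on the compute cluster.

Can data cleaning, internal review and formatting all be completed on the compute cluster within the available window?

Running back to back, the jobs need 6 + 2 + 3 = 11 days on the compute cluster.
Since 11 > 9, they cannot all fit.

No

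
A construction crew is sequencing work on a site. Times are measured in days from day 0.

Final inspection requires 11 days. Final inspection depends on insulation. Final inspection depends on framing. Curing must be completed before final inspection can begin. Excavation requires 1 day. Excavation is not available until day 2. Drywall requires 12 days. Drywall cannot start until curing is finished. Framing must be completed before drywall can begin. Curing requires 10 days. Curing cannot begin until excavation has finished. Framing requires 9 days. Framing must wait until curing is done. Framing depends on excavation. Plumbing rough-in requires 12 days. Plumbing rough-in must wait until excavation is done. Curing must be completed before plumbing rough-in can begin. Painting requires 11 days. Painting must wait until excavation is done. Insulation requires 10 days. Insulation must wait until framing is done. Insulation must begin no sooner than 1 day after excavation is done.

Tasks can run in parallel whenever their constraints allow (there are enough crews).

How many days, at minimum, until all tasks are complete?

Excavation waits on its own release at day 2, so it starts at day 2 and finishes at 2 + 1 = day 3.
Painting waits on excavation (finishes day 3), so it starts at day 3 and finishes at 3 + 11 = day 14.
After excavation (finishes day 3), curing can start at day 3 and finishes at day 13.
Plumbing rough-in has to wait for excavation (finishes day 3); curing (finishes day 13). The latest of these is day 13, so plumbing rough-in runs day 13 to 13 + 12 = day 25.
Framing has to wait for curing (finishes day 13); excavation (finishes day 3). The latest of these is day 13, so framing runs day 13 to 13 + 9 = day 22.
For drywall: curing (finishes day 13); framing (finishes day 22). Taking the maximum gives a start of day 22, and it finishes at 22 + 12 = day 34.
Insulation cannot start until framing (finishes day 22); excavation (finishes day 3, plus 1-day gap → day 4). The controlling bound is day 22, so insulation finishes at 22 + 10 = day 32.
For final inspection: insulation (finishes day 32); framing (finishes day 22); curing (finishes day 13). Taking the maximum gives a start of day 32, and it finishes at 32 + 11 = day 43.
All tasks are finished once the last one completes. Finish times: Excavation at 3, Curing at 13, Framing at 22, Plumbing rough-in at 25, Insulation at 32, Drywall at 34, Painting at 14, Final inspection at 43. The latest is day 43.

43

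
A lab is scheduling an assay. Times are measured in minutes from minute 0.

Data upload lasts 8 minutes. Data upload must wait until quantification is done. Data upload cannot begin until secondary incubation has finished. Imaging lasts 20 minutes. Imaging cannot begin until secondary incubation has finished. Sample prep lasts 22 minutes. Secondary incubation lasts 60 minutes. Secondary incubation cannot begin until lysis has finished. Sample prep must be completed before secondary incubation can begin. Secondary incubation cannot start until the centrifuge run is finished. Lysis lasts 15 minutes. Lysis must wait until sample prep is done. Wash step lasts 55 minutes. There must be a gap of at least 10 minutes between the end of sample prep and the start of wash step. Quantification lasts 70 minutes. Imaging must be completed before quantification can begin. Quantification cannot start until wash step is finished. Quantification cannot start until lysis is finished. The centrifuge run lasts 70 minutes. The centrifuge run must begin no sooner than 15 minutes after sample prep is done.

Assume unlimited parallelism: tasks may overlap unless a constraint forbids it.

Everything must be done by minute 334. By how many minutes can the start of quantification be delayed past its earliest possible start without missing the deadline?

69

Nothing blocks sample prep, so it runs from minute 0 to minute 22.
Wash step waits on sample prep (finishes minute 22, plus 10-minute gap → minute 32), so it starts at minute 32 and finishes at 32 + 55 = minute 87.
After sample prep (finishes minute 22, plus 15-minute gap → minute 37), the centrifuge run can start at minute 37 and finishes at minute 107.
Lysis waits on sample prep (finishes minute 22), so it starts at minute 22 and finishes at 22 + 15 = minute 37.
For secondary incubation: lysis (finishes minute 37); sample prep (finishes minute 22); the centrifuge run (finishes minute 107). Taking the maximum gives a start of minute 107, and it finishes at 107 + 60 = minute 167.
Imaging cannot begin until secondary incubation (finishes minute 167). It runs from minute 167 to 167 + 20 = minute 187.
Quantification needs all of imaging (finishes minute 187); wash step (finishes minute 87); lysis (finishes minute 37). That puts its earliest start at minute 187; it finishes at 187 + 70 = minute 257.

Working backward from the deadline:
Data upload has no dependents, so it just needs to finish by minute 334. Starting by 334 − 8 = minute 326 achieves that.
Quantification has to be done before data upload (must start by minute 326). That means finishing by minute 326, i.e. starting by 326 − 70 = minute 256.
So quantification can start as early as minute 187 and as late as minute 256, giving 256 − 187 = 69 minutes of slack.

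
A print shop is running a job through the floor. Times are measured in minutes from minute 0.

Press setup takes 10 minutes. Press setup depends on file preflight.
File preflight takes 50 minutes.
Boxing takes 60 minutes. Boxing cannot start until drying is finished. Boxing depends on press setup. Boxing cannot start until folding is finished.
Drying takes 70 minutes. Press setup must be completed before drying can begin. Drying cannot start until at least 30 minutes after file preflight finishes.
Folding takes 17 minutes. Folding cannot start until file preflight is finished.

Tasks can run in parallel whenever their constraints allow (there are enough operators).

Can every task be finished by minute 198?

No

Nothing blocks file preflight, so it runs from minute 0 to minute 50.
Folding waits on file preflight (finishes minute 50), so it starts at minute 50 and finishes at 50 + 17 = minute 67.
Press setup waits on file preflight (finishes minute 50), so it starts at minute 50 and finishes at 50 + 10 = minute 60.
Drying needs all of press setup (finishes minute 60); file preflight (finishes minute 50, plus 30-minute gap → minute 80). That puts its earliest start at minute 80; it finishes at 80 + 70 = minute 150.
Boxing cannot start until drying (finishes minute 150); press setup (finishes minute 60); folding (finishes minute 67). The controlling bound is minute 150, so boxing finishes at 150 + 60 = minute 210.
The earliest everything can be done is minute 210, which is after the deadline of 198, so it is not possible.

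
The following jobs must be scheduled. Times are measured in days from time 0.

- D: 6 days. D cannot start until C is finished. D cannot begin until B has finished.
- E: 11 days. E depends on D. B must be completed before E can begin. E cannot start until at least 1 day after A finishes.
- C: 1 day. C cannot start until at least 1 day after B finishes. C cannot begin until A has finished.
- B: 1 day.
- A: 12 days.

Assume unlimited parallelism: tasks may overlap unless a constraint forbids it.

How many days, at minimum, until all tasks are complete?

B has no prerequisites, so it starts at day 0 and finishes at day 1.
A can start immediately at day 0; it finishes at day 12.
C has to wait for B (finishes day 1, plus 1-day gap → day 2); A (finishes day 12). The latest of these is day 12, so C runs day 12 to 12 + 1 = day 13.
D needs all of C (finishes day 13); B (finishes day 1). That puts its earliest start at day 13; it finishes at 13 + 6 = day 19.
E needs all of D (finishes day 19); B (finishes day 1); A (finishes day 12, plus 1-day gap → day 13). That puts its earliest start at day 19; it finishes at 19 + 11 = day 30.
All tasks are finished once the last one completes. Finish times: A at 12, B at 1, C at 13, D at 19, E at 30. The latest is day 30.

30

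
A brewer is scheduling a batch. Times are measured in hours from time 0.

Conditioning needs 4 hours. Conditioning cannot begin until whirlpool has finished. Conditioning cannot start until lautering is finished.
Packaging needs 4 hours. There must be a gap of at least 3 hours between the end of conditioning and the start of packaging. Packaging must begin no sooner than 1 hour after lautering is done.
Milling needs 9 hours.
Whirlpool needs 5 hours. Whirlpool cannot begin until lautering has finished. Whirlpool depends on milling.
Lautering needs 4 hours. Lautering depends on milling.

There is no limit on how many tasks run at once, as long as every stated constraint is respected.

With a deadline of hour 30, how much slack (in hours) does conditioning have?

1

Milling has no prerequisites, so it starts at hour 0 and finishes at hour 9.
Lautering cannot begin until milling (finishes hour 9). It runs from hour 9 to 9 + 4 = hour 13.
Whirlpool has to wait for lautering (finishes hour 13); milling (finishes hour 9). The latest of these is hour 13, so whirlpool runs hour 13 to 13 + 5 = hour 18.
Conditioning has to wait for whirlpool (finishes hour 18); lautering (finishes hour 13). The latest of these is hour 18, so conditioning runs hour 18 to 18 + 4 = hour 22.

Working backward from the deadline:
Nothing follows packaging; the deadline of hour 30 is its only limit. It must start by 30 − 4 = hour 26.
Conditioning feeds into packaging (must start by hour 26, minus 3-hour gap → hour 23); so conditioning must finish by hour 23 and therefore start by hour 19.
So conditioning can start as early as hour 18 and as late as hour 19, giving 19 − 18 = 1 hour of slack.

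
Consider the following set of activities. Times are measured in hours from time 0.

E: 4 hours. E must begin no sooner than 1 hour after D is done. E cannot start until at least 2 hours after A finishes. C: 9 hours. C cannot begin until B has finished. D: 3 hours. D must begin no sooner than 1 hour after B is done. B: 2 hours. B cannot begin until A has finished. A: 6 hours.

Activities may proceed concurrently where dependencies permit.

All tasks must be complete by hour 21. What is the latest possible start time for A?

Nothing follows C; the deadline of hour 21 is its only limit. It must start by 21 − 9 = hour 12.
Nothing follows E; the deadline of hour 21 is its only limit. It must start by 21 − 4 = hour 17.
D feeds into E (must start by hour 17, minus 1-hour gap → hour 16); so D must finish by hour 16 and therefore start by hour 13.
B has several dependents: C (must start by hour 12); D (must start by hour 13, minus 1-hour gap → hour 12). The earliest of those limits is hour 12, so B must start by 12 − 2 = hour 10.
For A: B (must start by hour 10); E (must start by hour 17, minus 2-hour gap → hour 15). The most restrictive is hour 10; with a 6-hour duration, A must start by hour 4.

4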